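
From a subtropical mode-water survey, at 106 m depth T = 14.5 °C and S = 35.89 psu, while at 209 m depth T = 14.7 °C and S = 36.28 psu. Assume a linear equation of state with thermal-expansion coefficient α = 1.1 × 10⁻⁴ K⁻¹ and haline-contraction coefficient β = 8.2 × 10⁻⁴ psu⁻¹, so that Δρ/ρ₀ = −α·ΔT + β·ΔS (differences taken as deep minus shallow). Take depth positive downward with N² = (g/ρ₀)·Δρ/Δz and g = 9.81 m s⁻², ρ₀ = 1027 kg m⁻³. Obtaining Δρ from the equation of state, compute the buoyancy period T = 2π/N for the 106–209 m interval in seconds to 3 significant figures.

ΔT = +0.2 K, ΔS = +0.39 psu (deep − shallow).
Δρ/ρ₀ = −αΔT + βΔS = -2.20 × 10⁻⁵ + 3.198 × 10⁻⁴ = 2.978 × 10⁻⁴, so Δρ ≈ 0.3058 kg m⁻³.
N² = (g/ρ₀)·Δρ/Δz = g·(Δρ/ρ₀)/Δz = 9.81 × 2.978 × 10⁻⁴ / 103 = 2.8363 × 10⁻⁵ s⁻².
N = √(2.8363 × 10⁻⁵) = 5.3257 × 10⁻³ rad s⁻¹ → T = 2π/N = 1.1798 × 10³ s ≈ 1.18 × 10³ s.

1.18 × 10³ s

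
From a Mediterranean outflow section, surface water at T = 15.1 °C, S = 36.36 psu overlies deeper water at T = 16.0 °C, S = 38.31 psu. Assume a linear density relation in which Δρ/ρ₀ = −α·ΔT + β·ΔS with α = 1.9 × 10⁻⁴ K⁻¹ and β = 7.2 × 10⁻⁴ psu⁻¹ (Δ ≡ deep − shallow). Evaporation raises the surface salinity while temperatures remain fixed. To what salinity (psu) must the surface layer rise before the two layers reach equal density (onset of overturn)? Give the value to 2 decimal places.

Neutral buoyancy requires −α(T_deep − T_surf) + β(S_deep − S_surf′) = 0.
S_surf′ = S_deep − (α/β)·ΔT = 38.31 − (1.9 × 10⁻⁴/7.2 × 10⁻⁴)·(+0.9) = 38.0725 psu.
Increase required: 38.0725 − 36.36 = 1.7125 psu.

38.07 psu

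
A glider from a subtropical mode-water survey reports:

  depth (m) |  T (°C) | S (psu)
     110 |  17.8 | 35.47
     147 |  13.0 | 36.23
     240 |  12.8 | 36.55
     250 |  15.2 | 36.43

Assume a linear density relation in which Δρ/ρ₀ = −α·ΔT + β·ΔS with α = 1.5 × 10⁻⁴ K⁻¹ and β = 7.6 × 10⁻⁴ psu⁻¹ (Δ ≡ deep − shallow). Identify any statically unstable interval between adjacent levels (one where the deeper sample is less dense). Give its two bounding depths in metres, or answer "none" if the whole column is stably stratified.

240–250 m

Evaluate Δρ/ρ₀ = −αΔT + βΔS across each adjacent pair:
  110–147 m: −αΔT+βΔS = −(1.5 × 10⁻⁴)(-4.8)+(7.6 × 10⁻⁴)(+0.76) = 1.3 × 10⁻³ → stable
  147–240 m: −αΔT+βΔS = −(1.5 × 10⁻⁴)(-0.2)+(7.6 × 10⁻⁴)(+0.32) = 2.7 × 10⁻⁴ → stable
  240–250 m: −αΔT+βΔS = −(1.5 × 10⁻⁴)(+2.4)+(7.6 × 10⁻⁴)(-0.12) = -4.5 × 10⁻⁴ → UNSTABLE
The 240–250 m interval has Δρ < 0: lighter water underlies denser water.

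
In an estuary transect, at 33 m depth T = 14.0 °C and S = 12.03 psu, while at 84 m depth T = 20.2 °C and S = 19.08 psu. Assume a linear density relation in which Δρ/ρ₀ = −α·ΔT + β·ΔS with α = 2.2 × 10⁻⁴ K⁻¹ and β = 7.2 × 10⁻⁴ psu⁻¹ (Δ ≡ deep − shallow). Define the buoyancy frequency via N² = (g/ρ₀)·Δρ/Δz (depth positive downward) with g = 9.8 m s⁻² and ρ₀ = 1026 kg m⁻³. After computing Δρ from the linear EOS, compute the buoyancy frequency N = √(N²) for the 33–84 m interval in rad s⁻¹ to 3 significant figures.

0.0267 rad s⁻¹

ΔT = +6.2 K, ΔS = +7.05 psu (deep − shallow).
Δρ/ρ₀ = −αΔT + βΔS = -1.364 × 10⁻³ + 5.076 × 10⁻³ = 3.712 × 10⁻³, so Δρ ≈ 3.809 kg m⁻³.
N² = (g/ρ₀)·Δρ/Δz = g·(Δρ/ρ₀)/Δz = 9.8 × 3.712 × 10⁻³ / 51 = 7.1329 × 10⁻⁴ s⁻².
N = √(7.1329 × 10⁻⁴) = 0.026707 rad s⁻¹ ≈ 0.0267 rad s⁻¹.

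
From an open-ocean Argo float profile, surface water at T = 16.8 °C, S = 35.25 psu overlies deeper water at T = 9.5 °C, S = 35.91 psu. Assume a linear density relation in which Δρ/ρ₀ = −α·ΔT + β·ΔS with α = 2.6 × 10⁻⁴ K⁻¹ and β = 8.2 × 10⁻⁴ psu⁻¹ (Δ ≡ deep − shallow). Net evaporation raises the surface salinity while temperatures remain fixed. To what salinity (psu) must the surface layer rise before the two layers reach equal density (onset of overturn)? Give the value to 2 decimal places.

38.22 psu

Neutral buoyancy requires −α(T_deep − T_surf) + β(S_deep − S_surf′) = 0.
S_surf′ = S_deep − (α/β)·ΔT = 35.91 − (2.6 × 10⁻⁴/8.2 × 10⁻⁴)·(-7.3) = 38.2246 psu.
Increase required: 38.2246 − 35.25 = 2.9746 psu.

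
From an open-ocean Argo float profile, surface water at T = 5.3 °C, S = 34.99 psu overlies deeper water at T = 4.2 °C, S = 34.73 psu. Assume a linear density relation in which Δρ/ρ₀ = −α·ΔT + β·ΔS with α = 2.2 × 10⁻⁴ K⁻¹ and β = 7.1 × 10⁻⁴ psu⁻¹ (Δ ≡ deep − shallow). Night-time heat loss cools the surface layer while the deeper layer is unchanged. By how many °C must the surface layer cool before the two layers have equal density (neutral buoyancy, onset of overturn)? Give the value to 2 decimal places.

Neutral buoyancy requires Δρ = 0, i.e. −α(T_deep − T_surf′) + β(S_deep − S_surf) = 0.
T_surf′ = T_deep − (β/α)·ΔS = 4.2 − (7.1 × 10⁻⁴/2.2 × 10⁻⁴)·(-0.26) = 5.0391 °C.
Cooling required: 5.3 − (5.0391) = 0.2609 °C.

0.26 °C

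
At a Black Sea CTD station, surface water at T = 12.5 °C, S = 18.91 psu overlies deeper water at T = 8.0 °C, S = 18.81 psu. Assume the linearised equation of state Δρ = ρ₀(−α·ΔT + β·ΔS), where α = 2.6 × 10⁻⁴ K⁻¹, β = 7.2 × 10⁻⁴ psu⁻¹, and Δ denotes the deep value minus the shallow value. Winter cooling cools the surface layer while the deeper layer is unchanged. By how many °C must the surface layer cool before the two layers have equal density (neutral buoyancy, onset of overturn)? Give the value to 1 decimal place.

4.2 °C

Neutral buoyancy requires Δρ = 0, i.e. −α(T_deep − T_surf′) + β(S_deep − S_surf) = 0.
T_surf′ = T_deep − (β/α)·ΔS = 8.0 − (7.2 × 10⁻⁴/2.6 × 10⁻⁴)·(-0.10) = 8.277 °C.
Cooling required: 12.5 − (8.277) = 4.223 °C.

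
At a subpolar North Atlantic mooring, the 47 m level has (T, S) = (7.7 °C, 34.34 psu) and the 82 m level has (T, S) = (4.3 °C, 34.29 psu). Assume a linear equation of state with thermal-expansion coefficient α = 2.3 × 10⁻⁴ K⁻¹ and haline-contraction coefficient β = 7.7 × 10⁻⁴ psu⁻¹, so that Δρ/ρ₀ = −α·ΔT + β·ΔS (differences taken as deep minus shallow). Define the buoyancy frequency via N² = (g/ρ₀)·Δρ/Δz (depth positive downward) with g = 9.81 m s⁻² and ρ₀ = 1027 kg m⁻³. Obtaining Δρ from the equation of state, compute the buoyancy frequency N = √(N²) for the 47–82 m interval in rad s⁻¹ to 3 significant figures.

0.0144 rad s⁻¹

ΔT = -3.4 K, ΔS = -0.05 psu (deep − shallow).
Δρ/ρ₀ = −αΔT + βΔS = 7.82 × 10⁻⁴ − 3.85 × 10⁻⁵ = 7.435 × 10⁻⁴, so Δρ ≈ 0.7636 kg m⁻³.
N² = (g/ρ₀)·Δρ/Δz = g·(Δρ/ρ₀)/Δz = 9.81 × 7.435 × 10⁻⁴ / 35 = 2.0839 × 10⁻⁴ s⁻².
N = √(2.0839 × 10⁻⁴) = 0.014436 rad s⁻¹ ≈ 0.0144 rad s⁻¹.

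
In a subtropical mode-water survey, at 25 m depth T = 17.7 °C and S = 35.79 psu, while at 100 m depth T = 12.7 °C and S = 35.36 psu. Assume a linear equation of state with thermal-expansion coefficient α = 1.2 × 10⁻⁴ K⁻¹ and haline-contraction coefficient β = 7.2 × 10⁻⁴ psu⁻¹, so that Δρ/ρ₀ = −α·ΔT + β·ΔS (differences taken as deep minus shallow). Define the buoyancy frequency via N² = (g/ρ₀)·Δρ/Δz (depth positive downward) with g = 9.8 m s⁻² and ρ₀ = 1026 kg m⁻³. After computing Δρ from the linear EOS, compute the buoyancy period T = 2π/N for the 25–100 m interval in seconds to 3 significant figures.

1.02 × 10³ s

ΔT = -5.0 K, ΔS = -0.43 psu (deep − shallow).
Δρ/ρ₀ = −αΔT + βΔS = 6.00 × 10⁻⁴ − 3.096 × 10⁻⁴ = 2.904 × 10⁻⁴, so Δρ ≈ 0.2980 kg m⁻³.
N² = (g/ρ₀)·Δρ/Δz = g·(Δρ/ρ₀)/Δz = 9.8 × 2.904 × 10⁻⁴ / 75 = 3.7946 × 10⁻⁵ s⁻².
N = √(3.7946 × 10⁻⁵) = 6.1600 × 10⁻³ rad s⁻¹ → T = 2π/N = 1.0200 × 10³ s ≈ 1.02 × 10³ s.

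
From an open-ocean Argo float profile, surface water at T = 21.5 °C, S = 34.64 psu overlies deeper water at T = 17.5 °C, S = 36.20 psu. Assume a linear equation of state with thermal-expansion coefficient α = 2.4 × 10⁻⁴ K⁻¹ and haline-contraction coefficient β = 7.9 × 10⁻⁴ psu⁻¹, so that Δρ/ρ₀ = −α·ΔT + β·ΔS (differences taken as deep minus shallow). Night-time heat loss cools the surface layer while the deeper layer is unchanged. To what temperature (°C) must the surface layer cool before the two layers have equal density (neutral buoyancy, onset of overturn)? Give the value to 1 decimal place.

12.4 °C

Neutral buoyancy requires Δρ = 0, i.e. −α(T_deep − T_surf′) + β(S_deep − S_surf) = 0.
T_surf′ = T_deep − (β/α)·ΔS = 17.5 − (7.9 × 10⁻⁴/2.4 × 10⁻⁴)·(+1.56) = 12.365 °C.
Cooling required: 21.5 − (12.365) = 9.135 °C.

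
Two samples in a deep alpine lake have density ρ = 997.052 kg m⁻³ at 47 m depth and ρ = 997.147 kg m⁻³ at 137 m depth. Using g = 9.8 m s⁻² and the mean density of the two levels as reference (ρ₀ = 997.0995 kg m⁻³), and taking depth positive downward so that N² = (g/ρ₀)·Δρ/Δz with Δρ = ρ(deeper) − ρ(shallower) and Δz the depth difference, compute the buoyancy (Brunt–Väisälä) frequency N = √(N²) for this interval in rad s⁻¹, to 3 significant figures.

Δρ = 997.147 − 997.052 = 0.095 kg m⁻³ over Δz = 137 − 47 = 90 m.
N² = (9.8/997.0995) × (0.095/90) = 1.0375 × 10⁻⁵ s⁻².
N = √(1.0375 × 10⁻⁵) = 3.2210 × 10⁻³ rad s⁻¹ ≈ 3.22 × 10⁻³ rad s⁻¹.

3.22 × 10⁻³ rad s⁻¹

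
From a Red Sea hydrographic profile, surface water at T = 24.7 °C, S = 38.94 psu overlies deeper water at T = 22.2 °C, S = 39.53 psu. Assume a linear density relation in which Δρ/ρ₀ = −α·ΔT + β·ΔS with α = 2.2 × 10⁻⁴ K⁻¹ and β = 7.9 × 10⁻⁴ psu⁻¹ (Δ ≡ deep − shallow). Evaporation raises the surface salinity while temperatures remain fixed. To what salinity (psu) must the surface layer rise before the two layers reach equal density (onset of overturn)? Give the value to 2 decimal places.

40.23 psu

Neutral buoyancy requires −α(T_deep − T_surf) + β(S_deep − S_surf′) = 0.
S_surf′ = S_deep − (α/β)·ΔT = 39.53 − (2.2 × 10⁻⁴/7.9 × 10⁻⁴)·(-2.5) = 40.2262 psu.
Increase required: 40.2262 − 38.94 = 1.2862 psu.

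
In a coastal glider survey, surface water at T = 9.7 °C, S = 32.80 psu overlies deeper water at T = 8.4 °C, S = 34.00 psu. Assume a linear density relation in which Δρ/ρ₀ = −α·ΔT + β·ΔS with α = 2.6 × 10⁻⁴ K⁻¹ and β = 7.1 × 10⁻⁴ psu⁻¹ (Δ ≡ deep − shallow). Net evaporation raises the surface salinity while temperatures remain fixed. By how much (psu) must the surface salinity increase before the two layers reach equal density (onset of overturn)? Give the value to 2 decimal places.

Neutral buoyancy requires −α(T_deep − T_surf) + β(S_deep − S_surf′) = 0.
S_surf′ = S_deep − (α/β)·ΔT = 34.00 − (2.6 × 10⁻⁴/7.1 × 10⁻⁴)·(-1.3) = 34.4761 psu.
Increase required: 34.4761 − 32.80 = 1.6761 psu.

1.68 psu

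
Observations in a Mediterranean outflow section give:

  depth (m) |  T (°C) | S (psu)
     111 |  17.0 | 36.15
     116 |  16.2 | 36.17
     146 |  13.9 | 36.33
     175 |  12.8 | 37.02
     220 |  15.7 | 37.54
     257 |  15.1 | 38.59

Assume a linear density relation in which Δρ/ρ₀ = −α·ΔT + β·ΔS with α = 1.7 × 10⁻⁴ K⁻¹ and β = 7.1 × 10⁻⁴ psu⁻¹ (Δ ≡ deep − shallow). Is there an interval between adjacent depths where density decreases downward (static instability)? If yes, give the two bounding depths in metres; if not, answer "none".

175–220 m

Evaluate Δρ/ρ₀ = −αΔT + βΔS across each adjacent pair:
  111–116 m: −αΔT+βΔS = −(1.7 × 10⁻⁴)(-0.8)+(7.1 × 10⁻⁴)(+0.02) = 1.5 × 10⁻⁴ → stable
  116–146 m: −αΔT+βΔS = −(1.7 × 10⁻⁴)(-2.3)+(7.1 × 10⁻⁴)(+0.16) = 5.0 × 10⁻⁴ → stable
  146–175 m: −αΔT+βΔS = −(1.7 × 10⁻⁴)(-1.1)+(7.1 × 10⁻⁴)(+0.69) = 6.8 × 10⁻⁴ → stable
  175–220 m: −αΔT+βΔS = −(1.7 × 10⁻⁴)(+2.9)+(7.1 × 10⁻⁴)(+0.52) = -1.2 × 10⁻⁴ → UNSTABLE
  220–257 m: −αΔT+βΔS = −(1.7 × 10⁻⁴)(-0.6)+(7.1 × 10⁻⁴)(+1.05) = 8.5 × 10⁻⁴ → stable
The 175–220 m interval has Δρ < 0: lighter water underlies denser water.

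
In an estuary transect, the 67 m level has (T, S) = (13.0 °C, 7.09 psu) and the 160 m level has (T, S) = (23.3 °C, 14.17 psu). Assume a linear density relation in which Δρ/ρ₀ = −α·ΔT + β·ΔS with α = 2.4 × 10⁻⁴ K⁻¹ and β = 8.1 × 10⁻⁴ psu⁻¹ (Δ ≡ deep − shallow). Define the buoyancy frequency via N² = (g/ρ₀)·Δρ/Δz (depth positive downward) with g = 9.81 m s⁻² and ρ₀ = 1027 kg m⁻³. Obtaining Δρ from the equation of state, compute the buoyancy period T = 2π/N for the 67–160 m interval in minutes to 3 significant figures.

ΔT = +10.3 K, ΔS = +7.08 psu (deep − shallow).
Δρ/ρ₀ = −αΔT + βΔS = -2.472 × 10⁻³ + 5.7348 × 10⁻³ = 3.2628 × 10⁻³, so Δρ ≈ 3.351 kg m⁻³.
N² = (g/ρ₀)·Δρ/Δz = g·(Δρ/ρ₀)/Δz = 9.81 × 3.2628 × 10⁻³ / 93 = 3.4417 × 10⁻⁴ s⁻².
N = √(3.4417 × 10⁻⁴) = 0.018552 rad s⁻¹ → T = 2π/N = 338.68 s = 5.6447 min ≈ 5.64 min.

5.64 min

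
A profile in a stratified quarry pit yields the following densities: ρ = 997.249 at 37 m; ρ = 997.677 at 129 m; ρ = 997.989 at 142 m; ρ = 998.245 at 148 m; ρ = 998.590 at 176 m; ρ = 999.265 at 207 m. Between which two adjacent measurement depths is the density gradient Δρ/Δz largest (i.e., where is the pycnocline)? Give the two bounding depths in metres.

Compute the density gradient over each adjacent pair:
  37–129 m: Δρ/Δz = 0.428/92 = 4.7 × 10⁻³ kg m⁻⁴
  129–142 m: Δρ/Δz = 0.312/13 = 0.024 kg m⁻⁴
  142–148 m: Δρ/Δz = 0.256/6 = 0.043 kg m⁻⁴
  148–176 m: Δρ/Δz = 0.345/28 = 0.012 kg m⁻⁴
  176–207 m: Δρ/Δz = 0.675/31 = 0.022 kg m⁻⁴
The largest gradient is in the 142–148 m interval — the pycnocline.

142–148 m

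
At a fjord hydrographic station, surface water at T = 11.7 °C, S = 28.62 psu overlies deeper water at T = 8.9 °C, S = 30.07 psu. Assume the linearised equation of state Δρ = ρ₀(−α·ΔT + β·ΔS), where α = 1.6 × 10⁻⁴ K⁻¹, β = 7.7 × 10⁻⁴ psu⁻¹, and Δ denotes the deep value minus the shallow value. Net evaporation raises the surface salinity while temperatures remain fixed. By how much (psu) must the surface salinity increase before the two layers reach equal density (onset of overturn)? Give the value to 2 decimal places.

Neutral buoyancy requires −α(T_deep − T_surf) + β(S_deep − S_surf′) = 0.
S_surf′ = S_deep − (α/β)·ΔT = 30.07 − (1.6 × 10⁻⁴/7.7 × 10⁻⁴)·(-2.8) = 30.6518 psu.
Increase required: 30.6518 − 28.62 = 2.0318 psu.

2.03 psu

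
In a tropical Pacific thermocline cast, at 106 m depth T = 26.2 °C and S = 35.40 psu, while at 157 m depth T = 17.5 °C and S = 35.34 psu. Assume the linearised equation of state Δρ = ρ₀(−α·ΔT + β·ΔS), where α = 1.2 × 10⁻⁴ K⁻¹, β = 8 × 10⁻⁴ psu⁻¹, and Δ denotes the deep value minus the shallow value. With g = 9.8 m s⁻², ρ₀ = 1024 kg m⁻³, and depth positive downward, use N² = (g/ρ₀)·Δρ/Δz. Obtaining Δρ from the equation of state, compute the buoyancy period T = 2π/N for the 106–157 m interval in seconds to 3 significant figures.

454 s

ΔT = -8.7 K, ΔS = -0.06 psu (deep − shallow).
Δρ/ρ₀ = −αΔT + βΔS = 1.044 × 10⁻³ − 4.80 × 10⁻⁵ = 9.96 × 10⁻⁴, so Δρ ≈ 1.020 kg m⁻³.
N² = (g/ρ₀)·Δρ/Δz = g·(Δρ/ρ₀)/Δz = 9.8 × 9.96 × 10⁻⁴ / 51 = 1.9139 × 10⁻⁴ s⁻².
N = √(1.9139 × 10⁻⁴) = 0.013834 rad s⁻¹ → T = 2π/N = 454.18 s ≈ 454 s.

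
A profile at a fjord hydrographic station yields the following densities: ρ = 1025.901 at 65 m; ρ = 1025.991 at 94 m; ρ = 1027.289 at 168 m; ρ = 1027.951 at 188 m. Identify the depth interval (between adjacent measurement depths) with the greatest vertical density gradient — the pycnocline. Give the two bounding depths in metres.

168–188 m

Compute the density gradient over each adjacent pair:
  65–94 m: Δρ/Δz = 0.090/29 = 3.1 × 10⁻³ kg m⁻⁴
  94–168 m: Δρ/Δz = 1.298/74 = 0.018 kg m⁻⁴
  168–188 m: Δρ/Δz = 0.662/20 = 0.033 kg m⁻⁴
The largest gradient is in the 168–188 m interval — the pycnocline.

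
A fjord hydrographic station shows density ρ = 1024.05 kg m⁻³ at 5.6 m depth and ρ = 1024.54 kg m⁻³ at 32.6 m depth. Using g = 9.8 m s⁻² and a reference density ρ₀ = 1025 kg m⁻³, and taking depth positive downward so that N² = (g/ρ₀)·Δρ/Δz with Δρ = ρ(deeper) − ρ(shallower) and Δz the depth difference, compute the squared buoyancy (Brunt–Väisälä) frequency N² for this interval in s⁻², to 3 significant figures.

1.74 × 10⁻⁴ s⁻²

Δρ = 1024.54 − 1024.05 = 0.49 kg m⁻³ over Δz = 32.6 − 5.6 = 27 m.
N² = (9.8/1025) × (0.49/27) = 1.7351 × 10⁻⁴ s⁻² ≈ 1.74 × 10⁻⁴ s⁻².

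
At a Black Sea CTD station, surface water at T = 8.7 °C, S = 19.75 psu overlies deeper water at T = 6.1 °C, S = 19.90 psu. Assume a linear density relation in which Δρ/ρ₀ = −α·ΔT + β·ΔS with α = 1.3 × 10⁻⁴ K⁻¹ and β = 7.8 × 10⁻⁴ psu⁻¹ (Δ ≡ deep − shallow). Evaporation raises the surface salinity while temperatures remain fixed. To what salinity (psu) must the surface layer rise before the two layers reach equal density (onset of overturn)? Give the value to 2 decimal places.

20.33 psu

Neutral buoyancy requires −α(T_deep − T_surf) + β(S_deep − S_surf′) = 0.
S_surf′ = S_deep − (α/β)·ΔT = 19.90 − (1.3 × 10⁻⁴/7.8 × 10⁻⁴)·(-2.6) = 20.3333 psu.
Increase required: 20.3333 − 19.75 = 0.5833 psu.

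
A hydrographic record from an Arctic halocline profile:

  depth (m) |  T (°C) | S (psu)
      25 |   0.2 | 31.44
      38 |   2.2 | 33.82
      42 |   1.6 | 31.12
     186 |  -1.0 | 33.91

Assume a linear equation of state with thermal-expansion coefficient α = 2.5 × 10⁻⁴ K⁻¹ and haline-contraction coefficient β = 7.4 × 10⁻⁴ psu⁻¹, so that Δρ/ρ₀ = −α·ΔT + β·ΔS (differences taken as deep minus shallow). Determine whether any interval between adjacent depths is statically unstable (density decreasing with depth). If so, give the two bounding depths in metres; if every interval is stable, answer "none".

38–42 m

Evaluate Δρ/ρ₀ = −αΔT + βΔS across each adjacent pair:
  25–38 m: −αΔT+βΔS = −(2.5 × 10⁻⁴)(+2.0)+(7.4 × 10⁻⁴)(+2.38) = 1.3 × 10⁻³ → stable
  38–42 m: −αΔT+βΔS = −(2.5 × 10⁻⁴)(-0.6)+(7.4 × 10⁻⁴)(-2.70) = -1.8 × 10⁻³ → UNSTABLE
  42–186 m: −αΔT+βΔS = −(2.5 × 10⁻⁴)(-2.6)+(7.4 × 10⁻⁴)(+2.79) = 2.7 × 10⁻³ → stable
The 38–42 m interval has Δρ < 0: lighter water underlies denser water.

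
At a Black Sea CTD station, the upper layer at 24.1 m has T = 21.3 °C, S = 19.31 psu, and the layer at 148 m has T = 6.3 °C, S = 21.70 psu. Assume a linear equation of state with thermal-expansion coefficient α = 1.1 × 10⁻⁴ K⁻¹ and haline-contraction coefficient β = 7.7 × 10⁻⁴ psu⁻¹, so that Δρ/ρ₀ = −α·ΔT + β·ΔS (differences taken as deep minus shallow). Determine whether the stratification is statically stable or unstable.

stable

ΔT = 6.3 − 21.3 = -15.0 K and ΔS = 21.70 − 19.31 = +2.39 psu (deep − shallow).
−αΔT = 1.65 × 10⁻³; βΔS = 1.8403 × 10⁻³; sum Δρ/ρ₀ = 3.4903 × 10⁻³.
Δρ/ρ₀ > 0, so Δρ > 0: deeper water is denser → statically stable.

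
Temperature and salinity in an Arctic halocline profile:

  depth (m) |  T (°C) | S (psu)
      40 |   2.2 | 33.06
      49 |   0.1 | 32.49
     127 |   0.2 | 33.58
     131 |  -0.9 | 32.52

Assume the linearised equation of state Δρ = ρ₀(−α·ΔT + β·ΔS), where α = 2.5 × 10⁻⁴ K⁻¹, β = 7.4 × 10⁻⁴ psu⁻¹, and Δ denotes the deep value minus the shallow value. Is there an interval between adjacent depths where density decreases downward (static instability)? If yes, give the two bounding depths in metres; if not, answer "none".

Evaluate Δρ/ρ₀ = −αΔT + βΔS across each adjacent pair:
  40–49 m: −αΔT+βΔS = −(2.5 × 10⁻⁴)(-2.1)+(7.4 × 10⁻⁴)(-0.57) = 1.0 × 10⁻⁴ → stable
  49–127 m: −αΔT+βΔS = −(2.5 × 10⁻⁴)(+0.1)+(7.4 × 10⁻⁴)(+1.09) = 7.8 × 10⁻⁴ → stable
  127–131 m: −αΔT+βΔS = −(2.5 × 10⁻⁴)(-1.1)+(7.4 × 10⁻⁴)(-1.06) = -5.1 × 10⁻⁴ → UNSTABLE
The 127–131 m interval has Δρ < 0: lighter water underlies denser water.

127–131 m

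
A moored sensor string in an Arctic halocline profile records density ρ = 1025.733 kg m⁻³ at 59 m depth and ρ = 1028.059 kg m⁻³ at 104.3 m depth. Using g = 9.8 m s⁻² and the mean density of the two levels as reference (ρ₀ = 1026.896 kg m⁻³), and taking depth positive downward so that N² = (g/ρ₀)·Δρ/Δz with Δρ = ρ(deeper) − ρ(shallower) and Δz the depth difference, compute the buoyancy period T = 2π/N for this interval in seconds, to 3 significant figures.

Δρ = 1028.059 − 1025.733 = 2.326 kg m⁻³ over Δz = 104.3 − 59 = 45.3 m.
N² = (9.8/1026.896) × (2.326/45.3) = 4.9002 × 10⁻⁴ s⁻².
N = √(4.9002 × 10⁻⁴) = 0.022136 rad s⁻¹, so T = 2π/N = 283.84 s ≈ 284 s.

284 s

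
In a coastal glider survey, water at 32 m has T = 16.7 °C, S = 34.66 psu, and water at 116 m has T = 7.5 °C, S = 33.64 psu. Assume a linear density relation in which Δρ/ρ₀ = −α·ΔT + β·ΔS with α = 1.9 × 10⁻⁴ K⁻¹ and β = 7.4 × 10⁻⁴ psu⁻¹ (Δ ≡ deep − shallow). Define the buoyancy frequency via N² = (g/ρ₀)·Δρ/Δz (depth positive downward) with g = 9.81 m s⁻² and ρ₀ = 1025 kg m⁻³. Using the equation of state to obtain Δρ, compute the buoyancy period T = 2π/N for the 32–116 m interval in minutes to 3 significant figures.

9.72 min

ΔT = -9.2 K, ΔS = -1.02 psu (deep − shallow).
Δρ/ρ₀ = −αΔT + βΔS = 1.748 × 10⁻³ − 7.548 × 10⁻⁴ = 9.932 × 10⁻⁴, so Δρ ≈ 1.018 kg m⁻³.
N² = (g/ρ₀)·Δρ/Δz = g·(Δρ/ρ₀)/Δz = 9.81 × 9.932 × 10⁻⁴ / 84 = 1.1599 × 10⁻⁴ s⁻².
N = √(1.1599 × 10⁻⁴) = 0.010770 rad s⁻¹ → T = 2π/N = 583.40 s = 9.7233 min ≈ 9.72 min.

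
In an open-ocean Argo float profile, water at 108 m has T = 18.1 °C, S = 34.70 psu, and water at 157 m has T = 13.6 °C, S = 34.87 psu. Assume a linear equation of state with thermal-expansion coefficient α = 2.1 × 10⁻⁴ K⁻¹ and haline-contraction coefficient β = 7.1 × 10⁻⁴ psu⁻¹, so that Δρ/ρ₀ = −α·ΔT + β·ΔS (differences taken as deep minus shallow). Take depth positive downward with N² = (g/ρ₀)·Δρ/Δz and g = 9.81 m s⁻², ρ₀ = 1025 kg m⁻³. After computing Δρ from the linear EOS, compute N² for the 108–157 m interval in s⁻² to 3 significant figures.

2.13 × 10⁻⁴ s⁻²

ΔT = -4.5 K, ΔS = +0.17 psu (deep − shallow).
Δρ/ρ₀ = −αΔT + βΔS = 9.45 × 10⁻⁴ + 1.207 × 10⁻⁴ = 1.0657 × 10⁻³, so Δρ ≈ 1.092 kg m⁻³.
N² = (g/ρ₀)·Δρ/Δz = g·(Δρ/ρ₀)/Δz = 9.81 × 1.0657 × 10⁻³ / 49 = 2.1336 × 10⁻⁴ s⁻² ≈ 2.13 × 10⁻⁴ s⁻².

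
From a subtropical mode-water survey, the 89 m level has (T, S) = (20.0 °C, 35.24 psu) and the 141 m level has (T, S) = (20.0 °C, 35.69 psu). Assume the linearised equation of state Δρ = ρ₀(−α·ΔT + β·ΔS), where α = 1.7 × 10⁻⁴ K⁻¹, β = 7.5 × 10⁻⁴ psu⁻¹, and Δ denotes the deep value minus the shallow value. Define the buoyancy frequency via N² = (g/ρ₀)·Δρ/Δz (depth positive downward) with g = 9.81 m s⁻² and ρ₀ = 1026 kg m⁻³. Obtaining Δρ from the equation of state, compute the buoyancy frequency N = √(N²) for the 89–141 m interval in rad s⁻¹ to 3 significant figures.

ΔT = +0.0 K, ΔS = +0.45 psu (deep − shallow).
Δρ/ρ₀ = −αΔT + βΔS = 0 + 3.375 × 10⁻⁴ = 3.375 × 10⁻⁴, so Δρ ≈ 0.3463 kg m⁻³.
N² = (g/ρ₀)·Δρ/Δz = g·(Δρ/ρ₀)/Δz = 9.81 × 3.375 × 10⁻⁴ / 52 = 6.3671 × 10⁻⁵ s⁻².
N = √(6.3671 × 10⁻⁵) = 7.9794 × 10⁻³ rad s⁻¹ ≈ 7.98 × 10⁻³ rad s⁻¹.

7.98 × 10⁻³ rad s⁻¹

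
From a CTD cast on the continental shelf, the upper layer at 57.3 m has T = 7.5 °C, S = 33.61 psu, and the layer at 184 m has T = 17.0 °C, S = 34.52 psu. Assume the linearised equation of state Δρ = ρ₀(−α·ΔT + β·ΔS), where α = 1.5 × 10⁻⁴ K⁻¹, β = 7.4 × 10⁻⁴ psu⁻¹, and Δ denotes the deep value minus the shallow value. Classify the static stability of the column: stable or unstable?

ΔT = 17.0 − 7.5 = +9.5 K and ΔS = 34.52 − 33.61 = +0.91 psu (deep − shallow).
−αΔT = -1.425 × 10⁻³; βΔS = 6.734 × 10⁻⁴; sum Δρ/ρ₀ = -7.516 × 10⁻⁴.
Δρ/ρ₀ < 0, so Δρ < 0: deeper water is lighter → statically unstable; the column would overturn.

unstable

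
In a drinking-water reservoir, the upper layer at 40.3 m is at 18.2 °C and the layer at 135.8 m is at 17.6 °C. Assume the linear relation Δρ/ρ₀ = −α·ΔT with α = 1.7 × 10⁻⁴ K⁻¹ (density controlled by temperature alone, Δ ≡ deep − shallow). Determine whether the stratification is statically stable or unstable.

stable

ΔT = 17.6 − 18.2 = -0.6 K, so Δρ/ρ₀ = −αΔT = 1.02 × 10⁻⁴.
Δρ/ρ₀ > 0, so Δρ > 0: deeper water is denser → statically stable.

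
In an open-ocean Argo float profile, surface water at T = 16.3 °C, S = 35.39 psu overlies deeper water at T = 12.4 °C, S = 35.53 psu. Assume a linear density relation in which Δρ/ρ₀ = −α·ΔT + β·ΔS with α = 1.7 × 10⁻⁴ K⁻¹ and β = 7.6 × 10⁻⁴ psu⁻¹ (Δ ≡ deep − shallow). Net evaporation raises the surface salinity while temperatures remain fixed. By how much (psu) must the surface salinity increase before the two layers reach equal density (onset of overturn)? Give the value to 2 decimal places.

1.01 psu

Neutral buoyancy requires −α(T_deep − T_surf) + β(S_deep − S_surf′) = 0.
S_surf′ = S_deep − (α/β)·ΔT = 35.53 − (1.7 × 10⁻⁴/7.6 × 10⁻⁴)·(-3.9) = 36.4024 psu.
Increase required: 36.4024 − 35.39 = 1.0124 psu.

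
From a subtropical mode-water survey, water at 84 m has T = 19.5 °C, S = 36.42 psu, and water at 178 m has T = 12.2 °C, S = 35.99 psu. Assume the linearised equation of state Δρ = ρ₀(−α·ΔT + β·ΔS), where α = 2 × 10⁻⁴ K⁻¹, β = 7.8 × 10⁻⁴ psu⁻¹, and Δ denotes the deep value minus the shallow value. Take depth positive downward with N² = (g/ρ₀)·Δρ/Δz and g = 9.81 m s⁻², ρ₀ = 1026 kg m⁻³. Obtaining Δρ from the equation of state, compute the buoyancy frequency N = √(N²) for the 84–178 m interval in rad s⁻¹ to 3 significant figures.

ΔT = -7.3 K, ΔS = -0.43 psu (deep − shallow).
Δρ/ρ₀ = −αΔT + βΔS = 1.46 × 10⁻³ − 3.354 × 10⁻⁴ = 1.1246 × 10⁻³, so Δρ ≈ 1.154 kg m⁻³.
N² = (g/ρ₀)·Δρ/Δz = g·(Δρ/ρ₀)/Δz = 9.81 × 1.1246 × 10⁻³ / 94 = 1.1737 × 10⁻⁴ s⁻².
N = √(1.1737 × 10⁻⁴) = 0.010834 rad s⁻¹ ≈ 0.0108 rad s⁻¹.

0.0108 rad s⁻¹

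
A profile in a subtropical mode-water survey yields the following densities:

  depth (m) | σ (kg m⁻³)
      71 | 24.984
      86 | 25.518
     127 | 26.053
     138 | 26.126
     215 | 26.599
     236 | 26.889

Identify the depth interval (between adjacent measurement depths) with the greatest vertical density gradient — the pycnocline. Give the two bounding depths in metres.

71–86 m

Compute the density gradient over each adjacent pair:
  71–86 m: Δρ/Δz = 0.534/15 = 0.036 kg m⁻⁴
  86–127 m: Δρ/Δz = 0.535/41 = 0.013 kg m⁻⁴
  127–138 m: Δρ/Δz = 0.073/11 = 6.6 × 10⁻³ kg m⁻⁴
  138–215 m: Δρ/Δz = 0.473/77 = 6.1 × 10⁻³ kg m⁻⁴
  215–236 m: Δρ/Δz = 0.290/21 = 0.014 kg m⁻⁴
The largest gradient is in the 71–86 m interval — the pycnocline.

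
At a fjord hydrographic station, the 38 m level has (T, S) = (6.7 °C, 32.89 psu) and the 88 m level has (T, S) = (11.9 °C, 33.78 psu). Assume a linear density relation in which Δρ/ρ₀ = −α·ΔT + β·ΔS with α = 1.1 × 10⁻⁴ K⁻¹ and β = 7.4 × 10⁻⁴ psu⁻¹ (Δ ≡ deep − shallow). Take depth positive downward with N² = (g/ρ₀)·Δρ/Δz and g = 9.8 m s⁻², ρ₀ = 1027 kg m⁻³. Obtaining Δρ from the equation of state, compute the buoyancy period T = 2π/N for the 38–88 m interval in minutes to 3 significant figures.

25.4 min

ΔT = +5.2 K, ΔS = +0.89 psu (deep − shallow).
Δρ/ρ₀ = −αΔT + βΔS = -5.72 × 10⁻⁴ + 6.586 × 10⁻⁴ = 8.66 × 10⁻⁵, so Δρ ≈ 0.08894 kg m⁻³.
N² = (g/ρ₀)·Δρ/Δz = g·(Δρ/ρ₀)/Δz = 9.8 × 8.66 × 10⁻⁵ / 50 = 1.6974 × 10⁻⁵ s⁻².
N = √(1.6974 × 10⁻⁵) = 4.1200 × 10⁻³ rad s⁻¹ → T = 2π/N = 1.5250 × 10³ s = 25.417 min ≈ 25.4 min.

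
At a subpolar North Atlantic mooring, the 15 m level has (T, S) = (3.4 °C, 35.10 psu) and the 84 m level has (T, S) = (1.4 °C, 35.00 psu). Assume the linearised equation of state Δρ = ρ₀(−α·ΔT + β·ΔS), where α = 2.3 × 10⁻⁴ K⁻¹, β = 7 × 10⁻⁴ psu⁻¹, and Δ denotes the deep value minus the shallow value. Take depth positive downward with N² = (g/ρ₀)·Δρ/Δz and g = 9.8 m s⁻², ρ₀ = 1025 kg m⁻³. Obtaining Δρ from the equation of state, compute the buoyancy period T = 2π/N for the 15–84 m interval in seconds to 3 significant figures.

844 s

ΔT = -2.0 K, ΔS = -0.10 psu (deep − shallow).
Δρ/ρ₀ = −αΔT + βΔS = 4.60 × 10⁻⁴ − 7.00 × 10⁻⁵ = 3.90 × 10⁻⁴, so Δρ ≈ 0.3997 kg m⁻³.
N² = (g/ρ₀)·Δρ/Δz = g·(Δρ/ρ₀)/Δz = 9.8 × 3.90 × 10⁻⁴ / 69 = 5.5391 × 10⁻⁵ s⁻².
N = √(5.5391 × 10⁻⁵) = 7.4425 × 10⁻³ rad s⁻¹ → T = 2π/N = 844.23 s ≈ 844 s.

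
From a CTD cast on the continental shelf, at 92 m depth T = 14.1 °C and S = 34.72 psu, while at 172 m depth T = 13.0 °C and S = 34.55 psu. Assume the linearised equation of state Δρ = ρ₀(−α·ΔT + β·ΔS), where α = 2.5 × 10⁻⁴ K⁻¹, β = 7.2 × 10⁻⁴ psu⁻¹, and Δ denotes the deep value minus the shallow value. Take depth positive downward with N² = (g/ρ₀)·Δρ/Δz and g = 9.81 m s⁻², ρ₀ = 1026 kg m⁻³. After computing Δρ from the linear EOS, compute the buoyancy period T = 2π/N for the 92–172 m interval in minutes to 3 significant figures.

ΔT = -1.1 K, ΔS = -0.17 psu (deep − shallow).
Δρ/ρ₀ = −αΔT + βΔS = 2.75 × 10⁻⁴ − 1.224 × 10⁻⁴ = 1.526 × 10⁻⁴, so Δρ ≈ 0.1566 kg m⁻³.
N² = (g/ρ₀)·Δρ/Δz = g·(Δρ/ρ₀)/Δz = 9.81 × 1.526 × 10⁻⁴ / 80 = 1.8713 × 10⁻⁵ s⁻².
N = √(1.8713 × 10⁻⁵) = 4.3259 × 10⁻³ rad s⁻¹ → T = 2π/N = 1.4525 × 10³ s = 24.208 min ≈ 24.2 min.

24.2 min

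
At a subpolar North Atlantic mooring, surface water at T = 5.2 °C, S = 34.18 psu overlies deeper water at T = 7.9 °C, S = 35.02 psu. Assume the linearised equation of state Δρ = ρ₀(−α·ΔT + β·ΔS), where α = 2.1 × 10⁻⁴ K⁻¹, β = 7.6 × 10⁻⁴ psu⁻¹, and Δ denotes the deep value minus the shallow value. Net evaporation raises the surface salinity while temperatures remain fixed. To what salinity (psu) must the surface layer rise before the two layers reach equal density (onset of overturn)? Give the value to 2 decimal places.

34.27 psu

Neutral buoyancy requires −α(T_deep − T_surf) + β(S_deep − S_surf′) = 0.
S_surf′ = S_deep − (α/β)·ΔT = 35.02 − (2.1 × 10⁻⁴/7.6 × 10⁻⁴)·(+2.7) = 34.2739 psu.
Increase required: 34.2739 − 34.18 = 0.0939 psu.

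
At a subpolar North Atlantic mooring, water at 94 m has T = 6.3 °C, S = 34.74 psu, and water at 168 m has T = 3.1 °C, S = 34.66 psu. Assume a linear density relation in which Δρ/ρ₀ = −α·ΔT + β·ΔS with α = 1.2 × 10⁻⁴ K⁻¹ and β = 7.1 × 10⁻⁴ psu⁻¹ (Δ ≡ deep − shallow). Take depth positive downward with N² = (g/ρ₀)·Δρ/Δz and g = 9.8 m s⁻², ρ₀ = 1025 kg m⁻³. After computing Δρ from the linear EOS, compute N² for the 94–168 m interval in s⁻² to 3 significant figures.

4.33 × 10⁻⁵ s⁻²

ΔT = -3.2 K, ΔS = -0.08 psu (deep − shallow).
Δρ/ρ₀ = −αΔT + βΔS = 3.84 × 10⁻⁴ − 5.68 × 10⁻⁵ = 3.272 × 10⁻⁴, so Δρ ≈ 0.3354 kg m⁻³.
N² = (g/ρ₀)·Δρ/Δz = g·(Δρ/ρ₀)/Δz = 9.8 × 3.272 × 10⁻⁴ / 74 = 4.3332 × 10⁻⁵ s⁻² ≈ 4.33 × 10⁻⁵ s⁻².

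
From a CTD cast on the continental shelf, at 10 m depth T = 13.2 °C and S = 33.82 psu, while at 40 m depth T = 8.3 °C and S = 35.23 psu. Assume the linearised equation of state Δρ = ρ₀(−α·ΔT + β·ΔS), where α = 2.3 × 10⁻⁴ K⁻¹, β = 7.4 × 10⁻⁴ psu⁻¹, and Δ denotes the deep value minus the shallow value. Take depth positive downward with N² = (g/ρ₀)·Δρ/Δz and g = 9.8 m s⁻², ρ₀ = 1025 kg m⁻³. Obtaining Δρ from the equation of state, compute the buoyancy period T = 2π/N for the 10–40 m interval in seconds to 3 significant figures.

236 s

ΔT = -4.9 K, ΔS = +1.41 psu (deep − shallow).
Δρ/ρ₀ = −αΔT + βΔS = 1.127 × 10⁻³ + 1.0434 × 10⁻³ = 2.1704 × 10⁻³, so Δρ ≈ 2.225 kg m⁻³.
N² = (g/ρ₀)·Δρ/Δz = g·(Δρ/ρ₀)/Δz = 9.8 × 2.1704 × 10⁻³ / 30 = 7.0900 × 10⁻⁴ s⁻².
N = √(7.0900 × 10⁻⁴) = 0.026627 rad s⁻¹ → T = 2π/N = 235.97 s ≈ 236 s.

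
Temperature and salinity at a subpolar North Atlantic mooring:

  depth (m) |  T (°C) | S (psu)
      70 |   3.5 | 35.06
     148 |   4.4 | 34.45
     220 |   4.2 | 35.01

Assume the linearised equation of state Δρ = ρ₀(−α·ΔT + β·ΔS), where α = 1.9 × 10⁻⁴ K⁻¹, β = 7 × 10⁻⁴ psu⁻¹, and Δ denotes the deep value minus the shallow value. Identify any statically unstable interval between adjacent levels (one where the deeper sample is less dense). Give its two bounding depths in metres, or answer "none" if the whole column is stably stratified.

Evaluate Δρ/ρ₀ = −αΔT + βΔS across each adjacent pair:
  70–148 m: −αΔT+βΔS = −(1.9 × 10⁻⁴)(+0.9)+(7 × 10⁻⁴)(-0.61) = -6.0 × 10⁻⁴ → UNSTABLE
  148–220 m: −αΔT+βΔS = −(1.9 × 10⁻⁴)(-0.2)+(7 × 10⁻⁴)(+0.56) = 4.3 × 10⁻⁴ → stable
The 70–148 m interval has Δρ < 0: lighter water underlies denser water.

70–148 m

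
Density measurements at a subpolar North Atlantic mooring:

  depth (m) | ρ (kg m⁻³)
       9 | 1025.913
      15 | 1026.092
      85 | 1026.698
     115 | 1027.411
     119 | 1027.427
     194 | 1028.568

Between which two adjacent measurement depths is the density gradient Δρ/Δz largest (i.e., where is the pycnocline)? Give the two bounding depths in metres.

Compute the density gradient over each adjacent pair:
  9–15 m: Δρ/Δz = 0.179/6 = 0.030 kg m⁻⁴
  15–85 m: Δρ/Δz = 0.606/70 = 8.7 × 10⁻³ kg m⁻⁴
  85–115 m: Δρ/Δz = 0.713/30 = 0.024 kg m⁻⁴
  115–119 m: Δρ/Δz = 0.016/4 = 4.0 × 10⁻³ kg m⁻⁴
  119–194 m: Δρ/Δz = 1.141/75 = 0.015 kg m⁻⁴
The largest gradient is in the 9–15 m interval — the pycnocline.

9–15 m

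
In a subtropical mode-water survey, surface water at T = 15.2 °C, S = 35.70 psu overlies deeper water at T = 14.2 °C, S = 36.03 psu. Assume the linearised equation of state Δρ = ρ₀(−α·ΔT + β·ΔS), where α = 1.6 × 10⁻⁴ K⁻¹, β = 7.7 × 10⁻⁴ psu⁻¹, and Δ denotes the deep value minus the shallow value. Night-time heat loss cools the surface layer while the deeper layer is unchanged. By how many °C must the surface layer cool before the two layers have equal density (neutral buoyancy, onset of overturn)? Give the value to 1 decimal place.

Neutral buoyancy requires Δρ = 0, i.e. −α(T_deep − T_surf′) + β(S_deep − S_surf) = 0.
T_surf′ = T_deep − (β/α)·ΔS = 14.2 − (7.7 × 10⁻⁴/1.6 × 10⁻⁴)·(+0.33) = 12.612 °C.
Cooling required: 15.2 − (12.612) = 2.588 °C.

2.6 °C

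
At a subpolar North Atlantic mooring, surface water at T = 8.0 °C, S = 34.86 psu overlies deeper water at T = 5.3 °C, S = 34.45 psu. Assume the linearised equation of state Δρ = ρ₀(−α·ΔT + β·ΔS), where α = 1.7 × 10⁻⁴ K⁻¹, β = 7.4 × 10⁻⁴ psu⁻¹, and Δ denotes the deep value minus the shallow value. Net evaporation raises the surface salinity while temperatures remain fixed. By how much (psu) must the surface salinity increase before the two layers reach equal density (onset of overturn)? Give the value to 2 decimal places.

Neutral buoyancy requires −α(T_deep − T_surf) + β(S_deep − S_surf′) = 0.
S_surf′ = S_deep − (α/β)·ΔT = 34.45 − (1.7 × 10⁻⁴/7.4 × 10⁻⁴)·(-2.7) = 35.0703 psu.
Increase required: 35.0703 − 34.86 = 0.2103 psu.

0.21 psu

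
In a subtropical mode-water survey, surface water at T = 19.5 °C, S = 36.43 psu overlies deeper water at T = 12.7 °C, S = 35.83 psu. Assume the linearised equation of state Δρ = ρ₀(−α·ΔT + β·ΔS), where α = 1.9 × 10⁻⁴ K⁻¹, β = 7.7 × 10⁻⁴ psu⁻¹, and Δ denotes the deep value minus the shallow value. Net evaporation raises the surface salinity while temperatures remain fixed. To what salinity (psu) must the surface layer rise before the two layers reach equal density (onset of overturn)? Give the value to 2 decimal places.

Neutral buoyancy requires −α(T_deep − T_surf) + β(S_deep − S_surf′) = 0.
S_surf′ = S_deep − (α/β)·ΔT = 35.83 − (1.9 × 10⁻⁴/7.7 × 10⁻⁴)·(-6.8) = 37.5079 psu.
Increase required: 37.5079 − 36.43 = 1.0779 psu.

37.51 psu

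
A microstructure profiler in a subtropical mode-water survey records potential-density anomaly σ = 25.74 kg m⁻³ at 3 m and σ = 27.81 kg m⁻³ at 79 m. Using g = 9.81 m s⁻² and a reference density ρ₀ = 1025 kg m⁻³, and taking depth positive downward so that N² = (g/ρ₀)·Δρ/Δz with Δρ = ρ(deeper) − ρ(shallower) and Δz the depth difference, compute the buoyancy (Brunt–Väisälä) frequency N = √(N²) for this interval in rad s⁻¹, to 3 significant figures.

0.0161 rad s⁻¹

Δρ = 1027.81 − 1025.74 = 2.07 kg m⁻³ over Δz = 79 − 3 = 76 m.
N² = (9.81/1025) × (2.07/76) = 2.6068 × 10⁻⁴ s⁻².
N = √(2.6068 × 10⁻⁴) = 0.016146 rad s⁻¹ ≈ 0.0161 rad s⁻¹.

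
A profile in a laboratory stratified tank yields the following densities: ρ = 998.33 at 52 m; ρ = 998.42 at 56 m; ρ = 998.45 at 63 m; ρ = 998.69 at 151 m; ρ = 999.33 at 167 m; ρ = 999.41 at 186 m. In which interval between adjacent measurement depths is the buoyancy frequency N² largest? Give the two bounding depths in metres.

151–167 m

Compute the density gradient over each adjacent pair:
  52–56 m: Δρ/Δz = 0.09/4 = 0.022 kg m⁻⁴
  56–63 m: Δρ/Δz = 0.03/7 = 4.3 × 10⁻³ kg m⁻⁴
  63–151 m: Δρ/Δz = 0.24/88 = 2.7 × 10⁻³ kg m⁻⁴
  151–167 m: Δρ/Δz = 0.64/16 = 0.040 kg m⁻⁴
  167–186 m: Δρ/Δz = 0.08/19 = 4.2 × 10⁻³ kg m⁻⁴
The largest gradient is in the 151–167 m interval — the pycnocline.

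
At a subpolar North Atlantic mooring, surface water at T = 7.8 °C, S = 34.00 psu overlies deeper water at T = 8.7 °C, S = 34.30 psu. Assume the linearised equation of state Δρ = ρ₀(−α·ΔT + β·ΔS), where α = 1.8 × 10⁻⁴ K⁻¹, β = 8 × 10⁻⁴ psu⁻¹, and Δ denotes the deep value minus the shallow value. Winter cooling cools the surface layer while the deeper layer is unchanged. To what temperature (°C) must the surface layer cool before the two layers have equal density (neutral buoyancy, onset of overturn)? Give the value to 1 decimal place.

Neutral buoyancy requires Δρ = 0, i.e. −α(T_deep − T_surf′) + β(S_deep − S_surf) = 0.
T_surf′ = T_deep − (β/α)·ΔS = 8.7 − (8 × 10⁻⁴/1.8 × 10⁻⁴)·(+0.30) = 7.367 °C.
Cooling required: 7.8 − (7.367) = 0.433 °C.

7.4 °C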